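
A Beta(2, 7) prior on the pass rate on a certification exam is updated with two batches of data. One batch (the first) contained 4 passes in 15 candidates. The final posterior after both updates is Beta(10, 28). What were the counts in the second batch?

4 passes and 10 failures

Because Beta–binomial updating is additive in the counts, the combined data contributed (α_post−α_prior, β_post−β_prior) successes and failures.
Total across both batches: 10−2=8 passes, 28−7=21 failures.
Subtract the first batch: 8−4=4 passes and 21−11=10 failures.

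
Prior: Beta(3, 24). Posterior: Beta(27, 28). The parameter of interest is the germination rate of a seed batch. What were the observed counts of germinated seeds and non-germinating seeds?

24 germinated seeds and 4 non-germinating seeds

Beta is conjugate to the binomial likelihood: posterior = Beta(α+s, β+f).
Match parameters: s=27−3=24, f=28−24=4.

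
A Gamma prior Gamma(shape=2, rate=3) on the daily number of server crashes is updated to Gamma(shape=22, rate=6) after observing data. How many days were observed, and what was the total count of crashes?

n = 3 days with total 20 crashes

Gamma–Poisson conjugacy: posterior shape = α + Σxᵢ, posterior rate = β + n.
Matching: Σxᵢ = 22 − 2 = 20 and n = 6 − 3 = 3.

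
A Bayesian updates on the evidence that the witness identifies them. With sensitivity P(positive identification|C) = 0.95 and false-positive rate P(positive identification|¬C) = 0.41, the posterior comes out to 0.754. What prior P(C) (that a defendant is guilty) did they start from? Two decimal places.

In odds form, posterior odds = prior odds × likelihood ratio, so prior odds = posterior odds ÷ LR.
Posterior odds = 0.754/(1−0.754) = 3.0650. LR = 0.95/0.41 = 2.3171.
Prior odds = 3.0650/2.3171 = 1.3228, so P(C) = 1.3228/(1+1.3228) ≈ 0.57.

P(C) = 0.57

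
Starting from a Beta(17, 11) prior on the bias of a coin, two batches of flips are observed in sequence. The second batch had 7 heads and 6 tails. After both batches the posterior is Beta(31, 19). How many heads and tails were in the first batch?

Because Beta–binomial updating is additive in the counts, the combined data contributed (α_post−α_prior, β_post−β_prior) successes and failures.
Total across both batches: 31−17=14 heads, 19−11=8 tails.
Subtract the second batch: 14−7=7 heads and 8−6=2 tails.

7 heads and 2 tails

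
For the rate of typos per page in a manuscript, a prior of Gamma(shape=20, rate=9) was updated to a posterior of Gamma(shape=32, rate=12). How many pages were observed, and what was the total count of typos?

n = 3 pages with total 12 typos

Gamma–Poisson conjugacy: posterior shape = α + Σxᵢ, posterior rate = β + n.
Matching: Σxᵢ = 32 − 20 = 12 and n = 12 − 9 = 3.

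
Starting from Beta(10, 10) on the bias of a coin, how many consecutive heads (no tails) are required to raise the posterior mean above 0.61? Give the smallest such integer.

k = 6

After k heads and 0 tails the posterior is Beta(10+k, 10), with mean (10+k)/(10+10+k).
Set (10+k)/(20+k) > 0.61 and solve: k > (0.61·20 − 10)/(1 − 0.61) = 5.641.
The smallest integer exceeding 5.641 is 6.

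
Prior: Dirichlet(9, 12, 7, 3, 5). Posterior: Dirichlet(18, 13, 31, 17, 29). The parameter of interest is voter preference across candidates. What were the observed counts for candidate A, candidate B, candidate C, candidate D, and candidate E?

For a Dirichlet(α) prior with multinomial counts c, the posterior is Dirichlet(α + c) componentwise.
Counts are posterior − prior componentwise: 18−9=9, 13−12=1, 31−7=24, 17−3=14, 29−5=24.

counts (9, 1, 24, 14, 24)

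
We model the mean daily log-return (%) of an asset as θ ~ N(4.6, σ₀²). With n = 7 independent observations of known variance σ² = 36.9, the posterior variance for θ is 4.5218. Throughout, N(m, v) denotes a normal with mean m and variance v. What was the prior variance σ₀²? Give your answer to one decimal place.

σ₀² = 31.8

Posterior precision equals prior precision plus data precision: 1/σ_n² = 1/σ₀² + n/σ².
So 1/σ₀² = 1/4.5218 − 7/36.9 = 0.221151 − 0.189702 = 0.031449.
Hence σ₀² = 1/0.031449 ≈ 31.8.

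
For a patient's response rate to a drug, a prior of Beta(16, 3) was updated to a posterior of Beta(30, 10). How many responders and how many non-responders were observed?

14 responders and 7 non-responders

Beta is conjugate to the binomial likelihood: posterior = Beta(a+s, b+f).
Match parameters: s=30−16=14, f=10−3=7.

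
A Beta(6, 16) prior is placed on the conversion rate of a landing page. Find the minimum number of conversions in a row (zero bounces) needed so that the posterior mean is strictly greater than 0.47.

After k conversions and 0 bounces the posterior is Beta(6+k, 16), with mean (6+k)/(6+16+k).
Set (6+k)/(22+k) > 0.47 and solve: k > (0.47·22 − 6)/(1 − 0.47) = 8.189.
The smallest integer exceeding 8.189 is 9, and checking k=9: (15)/(31) = 0.4839 > 0.47.

k = 9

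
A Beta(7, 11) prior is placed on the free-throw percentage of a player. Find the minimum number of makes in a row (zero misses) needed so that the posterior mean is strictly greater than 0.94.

k = 166

After k makes and 0 misses the posterior is Beta(7+k, 11), with mean (7+k)/(7+11+k).
Set (7+k)/(18+k) > 0.94 and solve: k > (0.94·18 − 7)/(1 − 0.94) = 165.333.
The smallest integer exceeding 165.333 is 166.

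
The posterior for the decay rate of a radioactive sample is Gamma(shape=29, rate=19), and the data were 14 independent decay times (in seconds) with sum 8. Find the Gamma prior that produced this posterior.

Gamma(shape=15, rate=11)

For an exponential likelihood with a Gamma(α, β) prior on the rate, n observations with total T give posterior Gamma(α+n, β+T).
So α = 29 − 14 = 15 and β = 19 − 8 = 11.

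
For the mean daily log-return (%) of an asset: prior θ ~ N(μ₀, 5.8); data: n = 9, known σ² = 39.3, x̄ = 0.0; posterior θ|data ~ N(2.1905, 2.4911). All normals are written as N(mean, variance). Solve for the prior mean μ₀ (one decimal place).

μ₀ = 5.1

With known observation variance, the Normal–Normal posterior has precision τ_n = τ₀ + n/σ² and mean μ_n = (τ₀μ₀ + (n/σ²)x̄)/τ_n.
Here τ₀ = 1/5.8 = 0.172414 and τ_data = 9/39.3 = 0.229008, so τ_n = 0.401422.
Rearranging for μ₀: μ₀ = (μ_n·τ_n − τ_data·x̄)/τ₀ = (2.1905·0.401422 − 0.229008·0.0) / 0.172414 = 0.879315/0.172414 ≈ 5.1.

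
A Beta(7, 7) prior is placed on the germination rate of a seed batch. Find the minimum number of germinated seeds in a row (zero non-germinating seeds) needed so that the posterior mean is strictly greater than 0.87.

After k germinated seeds and 0 non-germinating seeds the posterior is Beta(7+k, 7), with mean (7+k)/(7+7+k).
Set (7+k)/(14+k) > 0.87 and solve: k > (0.87·14 − 7)/(1 − 0.87) = 39.846.
The smallest integer exceeding 39.846 is 40.

k = 40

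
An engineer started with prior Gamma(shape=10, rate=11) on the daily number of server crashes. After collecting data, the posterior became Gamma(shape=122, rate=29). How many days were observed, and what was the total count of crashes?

A Gamma(α, β) prior (rate parametrization) on a Poisson rate with n observations summing to S gives posterior Gamma(α+S, β+n).
Matching: Σxᵢ = 122 − 10 = 112 and n = 29 − 11 = 18.

n = 18 days with total 112 crashes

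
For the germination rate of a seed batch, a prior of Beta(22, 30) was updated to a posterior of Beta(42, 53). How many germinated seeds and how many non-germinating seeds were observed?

A Beta(a, b) prior with s successes and f failures in binomial data gives a Beta(a+s, b+f) posterior.
Match parameters: s=42−22=20, f=53−30=23.

20 germinated seeds and 23 non-germinating seeds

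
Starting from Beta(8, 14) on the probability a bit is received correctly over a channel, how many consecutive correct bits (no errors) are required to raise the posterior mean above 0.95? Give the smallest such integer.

After k correct bits and 0 errors the posterior is Beta(8+k, 14), with mean (8+k)/(8+14+k).
Set (8+k)/(22+k) > 0.95 and solve: k > (0.95·22 − 8)/(1 − 0.95) = 258.000.
The smallest integer exceeding 258.000 is 259, and checking k=259: (267)/(281) = 0.9502 > 0.95.

k = 259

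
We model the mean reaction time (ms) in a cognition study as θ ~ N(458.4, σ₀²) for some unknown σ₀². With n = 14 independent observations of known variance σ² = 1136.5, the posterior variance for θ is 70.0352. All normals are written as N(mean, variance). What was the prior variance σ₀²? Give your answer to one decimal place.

For the Normal–Normal model with known σ², precisions add: τ_n = τ₀ + n/σ².
So 1/σ₀² = 1/70.0352 − 14/1136.5 = 0.014279 − 0.012319 = 0.001960.
Hence σ₀² = 1/0.001960 ≈ 510.2.

σ₀² = 510.2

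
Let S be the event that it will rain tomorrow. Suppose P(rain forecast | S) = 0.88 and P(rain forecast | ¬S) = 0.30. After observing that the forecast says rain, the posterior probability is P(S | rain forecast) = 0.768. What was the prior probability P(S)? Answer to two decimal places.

In odds form, posterior odds = prior odds × likelihood ratio, so prior odds = posterior odds ÷ LR.
Posterior odds = 0.768/(1−0.768) = 3.3103. LR = 0.88/0.30 = 2.9333.
Prior odds = 3.3103/2.9333 = 1.1285, so P(S) = 1.1285/(1+1.1285) ≈ 0.53.

P(S) = 0.53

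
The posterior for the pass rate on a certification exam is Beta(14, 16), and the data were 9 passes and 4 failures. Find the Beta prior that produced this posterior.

Beta(5, 12)

Under Beta–binomial conjugacy the posterior parameters are (a+s, b+f).
Subtract the data counts: 14−9=5, 16−4=12.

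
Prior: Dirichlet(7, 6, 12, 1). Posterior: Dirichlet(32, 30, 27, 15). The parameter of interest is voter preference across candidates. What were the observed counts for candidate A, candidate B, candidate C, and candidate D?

counts (25, 24, 15, 14)

For a Dirichlet(α) prior with multinomial counts c, the posterior is Dirichlet(α + c) componentwise.
Counts are posterior − prior componentwise: 32−7=25, 30−6=24, 27−12=15, 15−1=14.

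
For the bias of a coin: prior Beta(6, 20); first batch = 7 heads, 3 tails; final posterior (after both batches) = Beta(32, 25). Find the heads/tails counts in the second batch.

Because Beta–binomial updating is additive in the counts, the combined data contributed (α_post−α_prior, β_post−β_prior) successes and failures.
Total across both batches: 32−6=26 heads, 25−20=5 tails.
Subtract the first batch: 26−7=19 heads and 5−3=2 tails.

19 heads and 2 tails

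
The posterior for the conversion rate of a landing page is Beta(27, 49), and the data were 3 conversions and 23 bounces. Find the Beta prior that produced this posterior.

Beta(24, 26)

Beta is conjugate to the binomial likelihood: posterior = Beta(a+s, b+f).
So a = 27 − 3 = 24 and b = 49 − 23 = 26.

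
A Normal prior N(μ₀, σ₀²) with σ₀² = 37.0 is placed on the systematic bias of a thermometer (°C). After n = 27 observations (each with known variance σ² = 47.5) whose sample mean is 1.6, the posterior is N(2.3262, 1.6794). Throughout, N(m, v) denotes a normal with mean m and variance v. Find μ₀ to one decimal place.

μ₀ = 17.6

With known observation variance, the Normal–Normal posterior has precision τ_n = τ₀ + n/σ² and mean μ_n = (τ₀μ₀ + (n/σ²)x̄)/τ_n.
Here τ₀ = 1/37.0 = 0.027027 and τ_data = 27/47.5 = 0.568421, so τ_n = 0.595448.
Rearranging for μ₀: μ₀ = (μ_n·τ_n − τ_data·x̄)/τ₀ = (2.3262·0.595448 − 0.568421·1.6) / 0.027027 = 0.475658/0.027027 ≈ 17.6.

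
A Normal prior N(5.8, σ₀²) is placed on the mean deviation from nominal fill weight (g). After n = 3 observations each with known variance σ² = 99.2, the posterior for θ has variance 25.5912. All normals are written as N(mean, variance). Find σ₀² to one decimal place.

σ₀² = 113.2

Posterior precision equals prior precision plus data precision: 1/σ_n² = 1/σ₀² + n/σ².
So 1/σ₀² = 1/25.5912 − 3/99.2 = 0.039076 − 0.030242 = 0.008834.
Hence σ₀² = 1/0.008834 ≈ 113.2.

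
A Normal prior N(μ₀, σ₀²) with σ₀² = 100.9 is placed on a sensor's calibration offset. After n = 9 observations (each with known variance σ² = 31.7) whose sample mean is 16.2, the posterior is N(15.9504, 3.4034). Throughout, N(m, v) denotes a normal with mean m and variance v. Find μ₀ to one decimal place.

μ₀ = 8.8

The posterior mean is a precision-weighted average: μ_n = (τ₀μ₀ + τ_data·x̄)/(τ₀+τ_data), with τ₀=1/σ₀² and τ_data=n/σ².
Here τ₀ = 1/100.9 = 0.009911 and τ_data = 9/31.7 = 0.283912, so τ_n = 0.293823.
Rearranging for μ₀: μ₀ = (μ_n·τ_n − τ_data·x̄)/τ₀ = (15.9504·0.293823 − 0.283912·16.2) / 0.009911 = 0.087220/0.009911 ≈ 8.8.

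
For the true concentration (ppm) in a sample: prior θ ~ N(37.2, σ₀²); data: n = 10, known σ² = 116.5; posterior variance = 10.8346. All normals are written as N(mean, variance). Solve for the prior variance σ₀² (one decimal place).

For the Normal–Normal model with known σ², precisions add: τ_n = τ₀ + n/σ².
So 1/σ₀² = 1/10.8346 − 10/116.5 = 0.092297 − 0.085837 = 0.006460.
Hence σ₀² = 1/0.006460 ≈ 154.8.

σ₀² = 154.8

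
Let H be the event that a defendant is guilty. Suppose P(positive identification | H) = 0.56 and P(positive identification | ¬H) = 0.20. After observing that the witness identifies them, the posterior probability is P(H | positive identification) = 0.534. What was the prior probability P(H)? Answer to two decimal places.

Bayes' rule in odds form gives O(H|E) = O(H)·[P(E|H)/P(E|¬H)], hence O(H) = O(H|E)/LR.
Posterior odds = 0.534/(1−0.534) = 1.1459. LR = 0.56/0.20 = 2.8000.
Prior odds = 1.1459/2.8000 = 0.4093, so P(H) = 0.4093/(1+0.4093) ≈ 0.29.

P(H) = 0.29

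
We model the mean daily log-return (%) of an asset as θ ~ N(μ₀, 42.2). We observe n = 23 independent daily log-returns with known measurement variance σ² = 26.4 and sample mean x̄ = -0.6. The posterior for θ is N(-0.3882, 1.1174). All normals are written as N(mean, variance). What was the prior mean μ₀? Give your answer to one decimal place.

μ₀ = 7.4

The posterior mean is a precision-weighted average: μ_n = (τ₀μ₀ + τ_data·x̄)/(τ₀+τ_data), with τ₀=1/σ₀² and τ_data=n/σ².
Here τ₀ = 1/42.2 = 0.023697 and τ_data = 23/26.4 = 0.871212, so τ_n = 0.894909.
Rearranging for μ₀: μ₀ = (μ_n·τ_n − τ_data·x̄)/τ₀ = (-0.3882·0.894909 − 0.871212·-0.6) / 0.023697 = 0.175324/0.023697 ≈ 7.4.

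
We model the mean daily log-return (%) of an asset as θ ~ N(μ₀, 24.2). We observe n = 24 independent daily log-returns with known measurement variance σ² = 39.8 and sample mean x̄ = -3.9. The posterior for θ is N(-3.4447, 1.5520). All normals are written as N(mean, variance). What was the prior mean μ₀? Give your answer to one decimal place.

The posterior mean is a precision-weighted average: μ_n = (τ₀μ₀ + τ_data·x̄)/(τ₀+τ_data), with τ₀=1/σ₀² and τ_data=n/σ².
Here τ₀ = 1/24.2 = 0.041322 and τ_data = 24/39.8 = 0.603015, so τ_n = 0.644337.
Rearranging for μ₀: μ₀ = (μ_n·τ_n − τ_data·x̄)/τ₀ = (-3.4447·0.644337 − 0.603015·-3.9) / 0.041322 = 0.132211/0.041322 ≈ 3.2.

μ₀ = 3.2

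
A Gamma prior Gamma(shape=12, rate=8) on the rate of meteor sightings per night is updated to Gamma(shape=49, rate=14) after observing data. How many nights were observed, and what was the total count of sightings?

n = 6 nights with total 37 sightings

A Gamma(α, β) prior (rate parametrization) on a Poisson rate with n observations summing to S gives posterior Gamma(α+S, β+n).
Matching: Σxᵢ = 49 − 12 = 37 and n = 14 − 8 = 6.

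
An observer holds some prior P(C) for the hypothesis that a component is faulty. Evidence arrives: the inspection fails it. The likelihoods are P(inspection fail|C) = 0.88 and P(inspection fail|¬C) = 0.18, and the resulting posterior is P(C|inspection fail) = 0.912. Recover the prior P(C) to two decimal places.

Bayes' rule in odds form gives O(C|E) = O(C)·[P(E|C)/P(E|¬C)], hence O(C) = O(C|E)/LR.
Posterior odds = 0.912/(1−0.912) = 10.3636. LR = 0.88/0.18 = 4.8889.
Prior odds = 10.3636/4.8889 = 2.1198, so P(C) = 2.1198/(1+2.1198) ≈ 0.68.

P(C) = 0.68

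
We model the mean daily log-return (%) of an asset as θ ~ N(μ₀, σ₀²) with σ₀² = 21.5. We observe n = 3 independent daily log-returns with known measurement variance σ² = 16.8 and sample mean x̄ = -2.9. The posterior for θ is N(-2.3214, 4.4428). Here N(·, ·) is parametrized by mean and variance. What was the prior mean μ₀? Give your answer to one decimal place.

The posterior mean is a precision-weighted average: μ_n = (τ₀μ₀ + τ_data·x̄)/(τ₀+τ_data), with τ₀=1/σ₀² and τ_data=n/σ².
Here τ₀ = 1/21.5 = 0.046512 and τ_data = 3/16.8 = 0.178571, so τ_n = 0.225083.
Rearranging for μ₀: μ₀ = (μ_n·τ_n − τ_data·x̄)/τ₀ = (-2.3214·0.225083 − 0.178571·-2.9) / 0.046512 = -0.004652/0.046512 ≈ -0.1.

μ₀ = -0.1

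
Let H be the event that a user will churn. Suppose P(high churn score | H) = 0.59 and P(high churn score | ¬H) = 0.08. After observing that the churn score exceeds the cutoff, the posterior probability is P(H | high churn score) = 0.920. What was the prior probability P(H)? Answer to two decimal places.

P(H) = 0.61

In odds form, posterior odds = prior odds × likelihood ratio, so prior odds = posterior odds ÷ LR.
Posterior odds = 0.920/(1−0.920) = 11.5000. LR = 0.59/0.08 = 7.3750.
Prior odds = 11.5000/7.3750 = 1.5593, so P(H) = 1.5593/(1+1.5593) ≈ 0.61.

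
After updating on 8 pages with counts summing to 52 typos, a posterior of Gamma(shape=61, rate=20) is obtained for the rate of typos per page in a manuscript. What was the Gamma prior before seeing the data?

A Gamma(α, β) prior (rate parametrization) on a Poisson rate with n observations summing to S gives posterior Gamma(α+S, β+n).
So α = 61 − 52 = 9 and β = 20 − 8 = 12.

Gamma(shape=9, rate=12)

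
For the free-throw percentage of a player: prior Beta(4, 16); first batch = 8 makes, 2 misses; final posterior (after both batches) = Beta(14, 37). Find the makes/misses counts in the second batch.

2 makes and 19 misses

Because Beta–binomial updating is additive in the counts, the combined data contributed (α_post−α_prior, β_post−β_prior) successes and failures.
Total across both batches: 14−4=10 makes, 37−16=21 misses.
Subtract the first batch: 10−8=2 makes and 21−2=19 misses.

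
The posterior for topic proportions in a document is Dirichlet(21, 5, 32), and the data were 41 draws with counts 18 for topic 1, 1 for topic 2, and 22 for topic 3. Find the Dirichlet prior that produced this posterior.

Dirichlet(3, 4, 10)

For a Dirichlet(α) prior with multinomial counts c, the posterior is Dirichlet(α + c) componentwise.
Subtract each count from the matching posterior parameter: 21−18=3, 5−1=4, 32−22=10.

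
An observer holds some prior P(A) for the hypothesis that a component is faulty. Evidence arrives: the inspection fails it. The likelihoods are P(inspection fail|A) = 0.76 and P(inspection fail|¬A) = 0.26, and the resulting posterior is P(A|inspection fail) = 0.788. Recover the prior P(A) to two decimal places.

P(A) = 0.56

In odds form, posterior odds = prior odds × likelihood ratio, so prior odds = posterior odds ÷ LR.
Posterior odds = 0.788/(1−0.788) = 3.7170. LR = 0.76/0.26 = 2.9231.
Prior odds = 3.7170/2.9231 = 1.2716, so P(A) = 1.2716/(1+1.2716) ≈ 0.56.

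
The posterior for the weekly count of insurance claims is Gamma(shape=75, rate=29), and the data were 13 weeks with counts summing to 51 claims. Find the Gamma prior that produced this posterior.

Gamma(shape=24, rate=16)

A Gamma(α, β) prior (rate parametrization) on a Poisson rate with n observations summing to S gives posterior Gamma(α+S, β+n).
So α = 75 − 51 = 24 and β = 29 − 13 = 16.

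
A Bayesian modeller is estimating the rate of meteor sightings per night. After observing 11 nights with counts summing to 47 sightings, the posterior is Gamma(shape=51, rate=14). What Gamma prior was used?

Gamma–Poisson conjugacy: posterior shape = α + Σxᵢ, posterior rate = β + n.
So α = 51 − 47 = 4 and β = 14 − 11 = 3.

Gamma(shape=4, rate=3)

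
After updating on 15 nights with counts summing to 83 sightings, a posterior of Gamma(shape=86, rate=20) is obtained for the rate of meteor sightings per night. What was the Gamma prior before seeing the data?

Gamma(shape=3, rate=5)

A Gamma(α, β) prior (rate parametrization) on a Poisson rate with n observations summing to S gives posterior Gamma(α+S, β+n).
So α = 86 − 83 = 3 and β = 20 − 15 = 5.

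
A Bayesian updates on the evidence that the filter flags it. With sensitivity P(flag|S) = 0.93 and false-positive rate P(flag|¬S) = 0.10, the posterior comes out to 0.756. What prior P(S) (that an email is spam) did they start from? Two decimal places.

P(S) = 0.25

In odds form, posterior odds = prior odds × likelihood ratio, so prior odds = posterior odds ÷ LR.
Posterior odds = 0.756/(1−0.756) = 3.0984. LR = 0.93/0.10 = 9.3000.
Prior odds = 3.0984/9.3000 = 0.3332, so P(S) = 0.3332/(1+0.3332) ≈ 0.25.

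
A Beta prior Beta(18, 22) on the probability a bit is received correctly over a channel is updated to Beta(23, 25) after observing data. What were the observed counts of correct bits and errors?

Beta is conjugate to the binomial likelihood: posterior = Beta(a+s, b+f).
Match parameters: s=23−18=5, f=25−22=3.

5 correct bits and 3 errors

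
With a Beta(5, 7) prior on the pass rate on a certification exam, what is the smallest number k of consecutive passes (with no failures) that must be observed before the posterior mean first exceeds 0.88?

After k passes and 0 failures the posterior is Beta(5+k, 7), with mean (5+k)/(5+7+k).
Set (5+k)/(12+k) > 0.88 and solve: k > (0.88·12 − 5)/(1 − 0.88) = 46.333.
The smallest integer exceeding 46.333 is 47.

k = 47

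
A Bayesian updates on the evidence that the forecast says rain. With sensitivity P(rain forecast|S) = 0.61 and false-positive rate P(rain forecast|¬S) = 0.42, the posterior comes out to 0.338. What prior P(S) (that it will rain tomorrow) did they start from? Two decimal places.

In odds form, posterior odds = prior odds × likelihood ratio, so prior odds = posterior odds ÷ LR.
Posterior odds = 0.338/(1−0.338) = 0.5106. LR = 0.61/0.42 = 1.4524.
Prior odds = 0.5106/1.4524 = 0.3516, so P(S) = 0.3516/(1+0.3516) ≈ 0.26.

P(S) = 0.26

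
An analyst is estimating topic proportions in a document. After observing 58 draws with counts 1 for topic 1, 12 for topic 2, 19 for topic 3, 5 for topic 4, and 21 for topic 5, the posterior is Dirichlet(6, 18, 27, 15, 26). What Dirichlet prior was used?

For a Dirichlet(α) prior with multinomial counts c, the posterior is Dirichlet(α + c) componentwise.
Subtract each count from the matching posterior parameter: 6−1=5, 18−12=6, 27−19=8, 15−5=10, 26−21=5.

Dirichlet(5, 6, 8, 10, 5)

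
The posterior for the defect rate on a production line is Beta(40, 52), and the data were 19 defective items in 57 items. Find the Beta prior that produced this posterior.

Beta is conjugate to the binomial likelihood: posterior = Beta(α+s, β+f).
So α = 40 − 19 = 21 and β = 52 − 38 = 14.

Beta(21, 14)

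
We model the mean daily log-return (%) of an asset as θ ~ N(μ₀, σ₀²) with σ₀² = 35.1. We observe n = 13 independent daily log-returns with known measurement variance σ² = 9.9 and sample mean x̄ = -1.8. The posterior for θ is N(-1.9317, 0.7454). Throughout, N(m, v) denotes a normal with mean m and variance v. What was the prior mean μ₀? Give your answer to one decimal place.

μ₀ = -8.0

The posterior mean is a precision-weighted average: μ_n = (τ₀μ₀ + τ_data·x̄)/(τ₀+τ_data), with τ₀=1/σ₀² and τ_data=n/σ².
Here τ₀ = 1/35.1 = 0.028490 and τ_data = 13/9.9 = 1.313131, so τ_n = 1.341621.
Rearranging for μ₀: μ₀ = (μ_n·τ_n − τ_data·x̄)/τ₀ = (-1.9317·1.341621 − 1.313131·-1.8) / 0.028490 = -0.227973/0.028490 ≈ -8.0.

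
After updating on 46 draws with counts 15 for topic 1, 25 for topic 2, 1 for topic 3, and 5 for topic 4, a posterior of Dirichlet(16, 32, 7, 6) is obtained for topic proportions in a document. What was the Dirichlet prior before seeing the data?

For a Dirichlet(α) prior with multinomial counts c, the posterior is Dirichlet(α + c) componentwise.
Subtract each count from the matching posterior parameter: 16−15=1, 32−25=7, 7−1=6, 6−5=1.

Dirichlet(1, 7, 6, 1)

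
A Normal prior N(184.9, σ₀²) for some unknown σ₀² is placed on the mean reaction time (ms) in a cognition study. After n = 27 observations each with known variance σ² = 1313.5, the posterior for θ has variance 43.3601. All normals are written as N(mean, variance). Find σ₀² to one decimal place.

σ₀² = 398.9

For the Normal–Normal model with known σ², precisions add: τ_n = τ₀ + n/σ².
So 1/σ₀² = 1/43.3601 − 27/1313.5 = 0.023063 − 0.020556 = 0.002507.
Hence σ₀² = 1/0.002507 ≈ 398.9.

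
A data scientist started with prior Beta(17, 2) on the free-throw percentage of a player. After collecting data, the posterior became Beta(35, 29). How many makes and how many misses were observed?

A Beta(a, b) prior with s successes and f failures in binomial data gives a Beta(a+s, b+f) posterior.
Match parameters: s=35−17=18, f=29−2=27.

18 makes and 27 misses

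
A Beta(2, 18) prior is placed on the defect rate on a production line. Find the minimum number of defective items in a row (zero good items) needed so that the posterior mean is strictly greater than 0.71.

After k defective items and 0 good items the posterior is Beta(2+k, 18), with mean (2+k)/(2+18+k).
Set (2+k)/(20+k) > 0.71 and solve: k > (0.71·20 − 2)/(1 − 0.71) = 42.069.
The smallest integer exceeding 42.069 is 43, and checking k=43: (45)/(63) = 0.7143 > 0.71.

k = 43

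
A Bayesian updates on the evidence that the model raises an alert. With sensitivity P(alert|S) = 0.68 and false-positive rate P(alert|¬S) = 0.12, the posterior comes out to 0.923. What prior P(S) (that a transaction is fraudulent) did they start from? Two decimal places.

P(S) = 0.68

Bayes' rule in odds form gives O(S|E) = O(S)·[P(E|S)/P(E|¬S)], hence O(S) = O(S|E)/LR.
Posterior odds = 0.923/(1−0.923) = 11.9870. LR = 0.68/0.12 = 5.6667.
Prior odds = 11.9870/5.6667 = 2.1153, so P(S) = 2.1153/(1+2.1153) ≈ 0.68.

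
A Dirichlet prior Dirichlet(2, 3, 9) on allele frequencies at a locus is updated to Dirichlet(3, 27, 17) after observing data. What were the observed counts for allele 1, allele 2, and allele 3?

counts (1, 24, 8)

For a Dirichlet(α) prior with multinomial counts c, the posterior is Dirichlet(α + c) componentwise.
Counts are posterior − prior componentwise: 3−2=1, 27−3=24, 17−9=8.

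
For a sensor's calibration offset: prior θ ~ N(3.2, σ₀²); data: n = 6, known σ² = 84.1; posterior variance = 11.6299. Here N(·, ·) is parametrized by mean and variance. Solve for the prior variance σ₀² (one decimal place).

Posterior precision equals prior precision plus data precision: 1/σ_n² = 1/σ₀² + n/σ².
So 1/σ₀² = 1/11.6299 − 6/84.1 = 0.085985 − 0.071344 = 0.014641.
Hence σ₀² = 1/0.014641 ≈ 68.3.

σ₀² = 68.3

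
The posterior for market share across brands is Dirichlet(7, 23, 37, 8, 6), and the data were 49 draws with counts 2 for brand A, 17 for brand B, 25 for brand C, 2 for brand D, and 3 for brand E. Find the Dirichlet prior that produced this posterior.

Dirichlet(5, 6, 12, 6, 3)

For a Dirichlet(α) prior with multinomial counts c, the posterior is Dirichlet(α + c) componentwise.
Subtract each count from the matching posterior parameter: 7−2=5, 23−17=6, 37−25=12, 8−2=6, 6−3=3.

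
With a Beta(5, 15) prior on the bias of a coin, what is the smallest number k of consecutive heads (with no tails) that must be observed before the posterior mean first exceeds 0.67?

After k heads and 0 tails the posterior is Beta(5+k, 15), with mean (5+k)/(5+15+k).
Set (5+k)/(20+k) > 0.67 and solve: k > (0.67·20 − 5)/(1 − 0.67) = 25.455.
The smallest integer exceeding 25.455 is 26, and checking k=26: (31)/(46) = 0.6739 > 0.67.

k = 26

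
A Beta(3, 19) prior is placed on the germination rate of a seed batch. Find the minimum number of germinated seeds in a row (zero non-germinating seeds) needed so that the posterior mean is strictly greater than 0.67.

After k germinated seeds and 0 non-germinating seeds the posterior is Beta(3+k, 19), with mean (3+k)/(3+19+k).
Set (3+k)/(22+k) > 0.67 and solve: k > (0.67·22 − 3)/(1 − 0.67) = 35.576.
The smallest integer exceeding 35.576 is 36, and checking k=36: (39)/(58) = 0.6724 > 0.67.

k = 36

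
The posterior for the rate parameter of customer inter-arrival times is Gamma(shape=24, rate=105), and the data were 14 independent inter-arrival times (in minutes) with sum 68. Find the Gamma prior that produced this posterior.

Gamma–exponential conjugacy: posterior shape = α + n, posterior rate = β + Σtᵢ.
So α = 24 − 14 = 10 and β = 105 − 68 = 37.

Gamma(shape=10, rate=37)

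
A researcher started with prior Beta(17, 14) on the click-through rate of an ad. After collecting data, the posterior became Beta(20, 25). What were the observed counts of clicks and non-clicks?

3 clicks and 11 non-clicks

Beta is conjugate to the binomial likelihood: posterior = Beta(a+s, b+f).
So s = 20 − 17 = 3 and f = 25 − 14 = 11.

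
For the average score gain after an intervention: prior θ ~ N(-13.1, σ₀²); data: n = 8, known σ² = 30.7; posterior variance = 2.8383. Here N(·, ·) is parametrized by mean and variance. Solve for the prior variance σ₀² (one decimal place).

For the Normal–Normal model with known σ², precisions add: τ_n = τ₀ + n/σ².
So 1/σ₀² = 1/2.8383 − 8/30.7 = 0.352324 − 0.260586 = 0.091738.
Hence σ₀² = 1/0.091738 ≈ 10.9.

σ₀² = 10.9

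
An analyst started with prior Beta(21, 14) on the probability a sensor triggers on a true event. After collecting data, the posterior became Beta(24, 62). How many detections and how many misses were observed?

Beta is conjugate to the binomial likelihood: posterior = Beta(a+s, b+f).
Match parameters: s=24−21=3, f=62−14=48.

3 detections and 48 misses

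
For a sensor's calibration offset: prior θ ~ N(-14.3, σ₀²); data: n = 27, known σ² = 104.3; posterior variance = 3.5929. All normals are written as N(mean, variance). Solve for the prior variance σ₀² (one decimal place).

For the Normal–Normal model with known σ², precisions add: τ_n = τ₀ + n/σ².
So 1/σ₀² = 1/3.5929 − 27/104.3 = 0.278327 − 0.258869 = 0.019458.
Hence σ₀² = 1/0.019458 ≈ 51.4.

σ₀² = 51.4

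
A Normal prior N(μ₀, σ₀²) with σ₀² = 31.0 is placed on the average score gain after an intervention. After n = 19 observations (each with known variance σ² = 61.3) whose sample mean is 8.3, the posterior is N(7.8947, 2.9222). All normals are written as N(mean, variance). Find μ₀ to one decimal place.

μ₀ = 4.0

The posterior mean is a precision-weighted average: μ_n = (τ₀μ₀ + τ_data·x̄)/(τ₀+τ_data), with τ₀=1/σ₀² and τ_data=n/σ².
Here τ₀ = 1/31.0 = 0.032258 and τ_data = 19/61.3 = 0.309951, so τ_n = 0.342209.
Rearranging for μ₀: μ₀ = (μ_n·τ_n − τ_data·x̄)/τ₀ = (7.8947·0.342209 − 0.309951·8.3) / 0.032258 = 0.129044/0.032258 ≈ 4.0.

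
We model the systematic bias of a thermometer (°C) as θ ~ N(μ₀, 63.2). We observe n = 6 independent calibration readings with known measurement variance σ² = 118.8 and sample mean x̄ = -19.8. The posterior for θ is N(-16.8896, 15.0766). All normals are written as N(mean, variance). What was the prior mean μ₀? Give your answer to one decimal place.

The posterior mean is a precision-weighted average: μ_n = (τ₀μ₀ + τ_data·x̄)/(τ₀+τ_data), with τ₀=1/σ₀² and τ_data=n/σ².
Here τ₀ = 1/63.2 = 0.015823 and τ_data = 6/118.8 = 0.050505, so τ_n = 0.066328.
Rearranging for μ₀: μ₀ = (μ_n·τ_n − τ_data·x̄)/τ₀ = (-16.8896·0.066328 − 0.050505·-19.8) / 0.015823 = -0.120254/0.015823 ≈ -7.6.

μ₀ = -7.6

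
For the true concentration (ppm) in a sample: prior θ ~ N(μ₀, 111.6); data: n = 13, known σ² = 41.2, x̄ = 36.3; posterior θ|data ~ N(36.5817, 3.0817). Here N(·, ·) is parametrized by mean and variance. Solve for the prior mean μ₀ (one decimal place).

μ₀ = 46.5

With known observation variance, the Normal–Normal posterior has precision τ_n = τ₀ + n/σ² and mean μ_n = (τ₀μ₀ + (n/σ²)x̄)/τ_n.
Here τ₀ = 1/111.6 = 0.008961 and τ_data = 13/41.2 = 0.315534, so τ_n = 0.324495.
Rearranging for μ₀: μ₀ = (μ_n·τ_n − τ_data·x̄)/τ₀ = (36.5817·0.324495 − 0.315534·36.3) / 0.008961 = 0.416695/0.008961 ≈ 46.5.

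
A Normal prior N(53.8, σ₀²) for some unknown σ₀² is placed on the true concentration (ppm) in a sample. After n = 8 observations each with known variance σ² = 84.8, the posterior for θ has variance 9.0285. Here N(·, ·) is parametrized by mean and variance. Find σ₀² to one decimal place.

σ₀² = 60.9

Posterior precision equals prior precision plus data precision: 1/σ_n² = 1/σ₀² + n/σ².
So 1/σ₀² = 1/9.0285 − 8/84.8 = 0.110760 − 0.094340 = 0.016420.
Hence σ₀² = 1/0.016420 ≈ 60.9.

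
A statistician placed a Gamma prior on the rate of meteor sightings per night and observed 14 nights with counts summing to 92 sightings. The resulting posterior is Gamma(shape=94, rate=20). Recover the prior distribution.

A Gamma(α, β) prior (rate parametrization) on a Poisson rate with n observations summing to S gives posterior Gamma(α+S, β+n).
So α = 94 − 92 = 2 and β = 20 − 14 = 6.

Gamma(shape=2, rate=6)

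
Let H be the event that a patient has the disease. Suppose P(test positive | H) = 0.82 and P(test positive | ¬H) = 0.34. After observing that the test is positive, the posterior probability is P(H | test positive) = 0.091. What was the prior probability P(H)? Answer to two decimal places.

In odds form, posterior odds = prior odds × likelihood ratio, so prior odds = posterior odds ÷ LR.
Posterior odds = 0.091/(1−0.091) = 0.1001. LR = 0.82/0.34 = 2.4118.
Prior odds = 0.1001/2.4118 = 0.0415, so P(H) = 0.0415/(1+0.0415) ≈ 0.04.

P(H) = 0.04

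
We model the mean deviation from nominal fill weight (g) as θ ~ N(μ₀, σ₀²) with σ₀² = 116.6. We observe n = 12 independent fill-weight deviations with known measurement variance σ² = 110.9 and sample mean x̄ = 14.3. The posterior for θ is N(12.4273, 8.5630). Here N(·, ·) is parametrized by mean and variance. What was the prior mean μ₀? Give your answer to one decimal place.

With known observation variance, the Normal–Normal posterior has precision τ_n = τ₀ + n/σ² and mean μ_n = (τ₀μ₀ + (n/σ²)x̄)/τ_n.
Here τ₀ = 1/116.6 = 0.008576 and τ_data = 12/110.9 = 0.108206, so τ_n = 0.116782.
Rearranging for μ₀: μ₀ = (μ_n·τ_n − τ_data·x̄)/τ₀ = (12.4273·0.116782 − 0.108206·14.3) / 0.008576 = -0.096061/0.008576 ≈ -11.2.

μ₀ = -11.2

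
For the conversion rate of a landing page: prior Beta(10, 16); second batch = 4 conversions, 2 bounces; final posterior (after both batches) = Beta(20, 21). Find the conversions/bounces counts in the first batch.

6 conversions and 3 bounces

Because Beta–binomial updating is additive in the counts, the combined data contributed (α_post−α_prior, β_post−β_prior) successes and failures.
Total across both batches: 20−10=10 conversions, 21−16=5 bounces.
Subtract the second batch: 10−4=6 conversions and 5−2=3 bounces.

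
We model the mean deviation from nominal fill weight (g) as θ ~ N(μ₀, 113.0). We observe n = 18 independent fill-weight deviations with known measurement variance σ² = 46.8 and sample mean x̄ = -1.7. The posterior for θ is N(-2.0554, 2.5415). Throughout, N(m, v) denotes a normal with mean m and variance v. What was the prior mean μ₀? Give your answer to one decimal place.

With known observation variance, the Normal–Normal posterior has precision τ_n = τ₀ + n/σ² and mean μ_n = (τ₀μ₀ + (n/σ²)x̄)/τ_n.
Here τ₀ = 1/113.0 = 0.008850 and τ_data = 18/46.8 = 0.384615, so τ_n = 0.393465.
Rearranging for μ₀: μ₀ = (μ_n·τ_n − τ_data·x̄)/τ₀ = (-2.0554·0.393465 − 0.384615·-1.7) / 0.008850 = -0.154882/0.008850 ≈ -17.5.

μ₀ = -17.5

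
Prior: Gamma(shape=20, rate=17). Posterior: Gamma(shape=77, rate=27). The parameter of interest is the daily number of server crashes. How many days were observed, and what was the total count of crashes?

n = 10 days with total 57 crashes

A Gamma(α, β) prior (rate parametrization) on a Poisson rate with n observations summing to S gives posterior Gamma(α+S, β+n).
Matching: Σxᵢ = 77 − 20 = 57 and n = 27 − 17 = 10.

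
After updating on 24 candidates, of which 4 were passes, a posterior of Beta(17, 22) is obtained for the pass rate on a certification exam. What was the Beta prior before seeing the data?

Beta is conjugate to the binomial likelihood: posterior = Beta(α+s, β+f).
So α = 17 − 4 = 13 and β = 22 − 20 = 2.

Beta(13, 2)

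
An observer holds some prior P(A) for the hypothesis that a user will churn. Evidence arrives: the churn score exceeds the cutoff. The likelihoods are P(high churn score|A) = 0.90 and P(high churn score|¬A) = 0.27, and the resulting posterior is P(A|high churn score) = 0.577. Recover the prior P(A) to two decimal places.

Bayes' rule in odds form gives O(A|E) = O(A)·[P(E|A)/P(E|¬A)], hence O(A) = O(A|E)/LR.
Posterior odds = 0.577/(1−0.577) = 1.3641. LR = 0.90/0.27 = 3.3333.
Prior odds = 1.3641/3.3333 = 0.4092, so P(A) = 0.4092/(1+0.4092) ≈ 0.29.

P(A) = 0.29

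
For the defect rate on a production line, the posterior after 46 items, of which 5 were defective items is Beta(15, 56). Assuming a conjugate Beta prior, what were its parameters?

Under Beta–binomial conjugacy the posterior parameters are (α+s, β+f).
Subtract the data counts: 15−5=10, 56−41=15.

Beta(10, 15)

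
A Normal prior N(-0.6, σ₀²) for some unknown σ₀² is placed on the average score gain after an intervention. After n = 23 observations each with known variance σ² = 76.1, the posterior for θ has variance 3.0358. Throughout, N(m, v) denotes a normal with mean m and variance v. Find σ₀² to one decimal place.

Posterior precision equals prior precision plus data precision: 1/σ_n² = 1/σ₀² + n/σ².
So 1/σ₀² = 1/3.0358 − 23/76.1 = 0.329402 − 0.302234 = 0.027168.
Hence σ₀² = 1/0.027168 ≈ 36.8.

σ₀² = 36.8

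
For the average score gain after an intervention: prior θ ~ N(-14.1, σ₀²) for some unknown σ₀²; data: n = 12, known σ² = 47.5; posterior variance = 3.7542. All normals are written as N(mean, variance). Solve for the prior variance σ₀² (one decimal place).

Posterior precision equals prior precision plus data precision: 1/σ_n² = 1/σ₀² + n/σ².
So 1/σ₀² = 1/3.7542 − 12/47.5 = 0.266368 − 0.252632 = 0.013736.
Hence σ₀² = 1/0.013736 ≈ 72.8.

σ₀² = 72.8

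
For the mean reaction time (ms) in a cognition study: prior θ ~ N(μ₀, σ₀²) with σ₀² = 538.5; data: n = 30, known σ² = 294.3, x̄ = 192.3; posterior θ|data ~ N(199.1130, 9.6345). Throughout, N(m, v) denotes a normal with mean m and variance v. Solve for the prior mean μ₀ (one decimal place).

μ₀ = 573.1

With known observation variance, the Normal–Normal posterior has precision τ_n = τ₀ + n/σ² and mean μ_n = (τ₀μ₀ + (n/σ²)x̄)/τ_n.
Here τ₀ = 1/538.5 = 0.001857 and τ_data = 30/294.3 = 0.101937, so τ_n = 0.103794.
Rearranging for μ₀: μ₀ = (μ_n·τ_n − τ_data·x̄)/τ₀ = (199.1130·0.103794 − 0.101937·192.3) / 0.001857 = 1.064250/0.001857 ≈ 573.1.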